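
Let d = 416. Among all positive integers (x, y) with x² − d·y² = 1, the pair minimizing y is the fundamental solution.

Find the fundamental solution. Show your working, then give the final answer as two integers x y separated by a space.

√416 → a₀=20, period (2,1,1,9,1,1,2,40); ℓ=8 even so k=7
i=0: a=20 ⇒ p=20, q=1
i=1: a=2 ⇒ p=41, q=2
…
i=4: a=9 ⇒ p=979, q=48
i=5: a=1 ⇒ p=1081, q=53
i=6: a=1 ⇒ p=2060, q=101
i=7: a=2 ⇒ p=5201, q=255
fundamental: x₁=5201, y₁=255  (since 27050401 − 416·65025 = 1)

5201 255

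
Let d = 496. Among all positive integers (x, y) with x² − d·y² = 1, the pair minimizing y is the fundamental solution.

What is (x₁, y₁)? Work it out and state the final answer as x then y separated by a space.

4620799 207480

[22; 3,1,2,4,1,…,1,3,44] for √496; ℓ=16 ⇒ convergent index 15
k=0  a_k=22  p_k/q_k = 22/1
k=1  a_k=3  p_k/q_k = 67/3
k=2  a_k=1  p_k/q_k = 89/4
k=3  a_k=2  p_k/q_k = 245/11
k=4  a_k=4  p_k/q_k = 1069/48
…
k=8  a_k=2  p_k/q_k = 14543/653
k=9  a_k=2  p_k/q_k = 35166/1579
…
k=11  a_k=1  p_k/q_k = 84875/3811
k=12  a_k=4  p_k/q_k = 389209/17476
…
k=14  a_k=1  p_k/q_k = 1252502/56239
k=15  a_k=3  p_k/q_k = 4620799/207480
→ (4620799, 207480).  Check: 4620799²=21351783398401, 496·207480²=21351783398400, difference 1.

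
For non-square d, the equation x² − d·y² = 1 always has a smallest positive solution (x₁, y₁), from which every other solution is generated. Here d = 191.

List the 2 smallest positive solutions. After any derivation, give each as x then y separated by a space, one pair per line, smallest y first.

√191 = [13; 1,4,1,1,3,…,4,1,26, …], period ℓ=16 (even) → k=15
a_0=13:  p_0=13·1+0=13,  q_0=13·0+1=1
…
a_3=1:  p_3=1·69+14=83,  q_3=1·5+1=6
a_4=1:  p_4=1·83+69=152,  q_4=1·6+5=11
a_5=3:  p_5=3·152+83=539,  q_5=3·11+6=39
a_6=2:  p_6=2·539+152=1230,  q_6=2·39+11=89
a_7=2:  p_7=2·1230+539=2999,  q_7=2·89+39=217
a_8=13:  p_8=13·2999+1230=40217,  q_8=13·217+89=2910
a_9=2:  p_9=2·40217+2999=83433,  q_9=2·2910+217=6037
a_10=2:  p_10=2·83433+40217=207083,  q_10=2·6037+2910=14984
a_11=3:  p_11=3·207083+83433=704682,  q_11=3·14984+6037=50989
a_12=1:  p_12=1·704682+207083=911765,  q_12=1·50989+14984=65973
a_13=1:  p_13=1·911765+704682=1616447,  q_13=1·65973+50989=116962
a_14=4:  p_14=4·1616447+911765=7377553,  q_14=4·116962+65973=533821
a_15=1:  p_15=1·7377553+1616447=8994000,  q_15=1·533821+116962=650783
(x₁, y₁) = (8994000, 650783);  8994000² − 191·650783² = 1 ✓
(x_2, y_2) = (8994000·8994000 + 191·650783·650783, 8994000·650783 + 650783·8994000) = (161784071999999, 11706284604000)

8994000 650783
161784071999999 11706284604000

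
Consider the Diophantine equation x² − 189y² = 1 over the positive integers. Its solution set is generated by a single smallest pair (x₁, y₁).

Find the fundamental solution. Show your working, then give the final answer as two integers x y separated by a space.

d=189: √d = [13; 1,2,1,26] (ℓ=4, even), read p_3/q_3
k=0  a_k=13  p_k/q_k = 13/1
k=1  a_k=1  p_k/q_k = 14/1
k=2  a_k=2  p_k/q_k = 41/3
k=3  a_k=1  p_k/q_k = 55/4
(x₁, y₁) = (55, 4);  55² − 189·4² = 1 ✓

55 4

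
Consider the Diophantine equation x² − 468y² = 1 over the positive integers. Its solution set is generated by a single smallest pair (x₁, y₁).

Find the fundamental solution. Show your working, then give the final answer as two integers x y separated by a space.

649 30

√468 = [21; 1,1,1,2,1,1,1,42, …], period ℓ=8 (even) → k=7
step 0: (21, 1)  from 21·(1,0) + (0,1)
step 1: (22, 1)  from 1·(21,1) + (1,0)
step 2: (43, 2)  from 1·(22,1) + (21,1)
step 3: (65, 3)  from 1·(43,2) + (22,1)
…
step 5: (238, 11)  from 1·(173,8) + (65,3)
step 6: (411, 19)  from 1·(238,11) + (173,8)
step 7: (649, 30)  from 1·(411,19) + (238,11)
fundamental: x₁=649, y₁=30  (since 421201 − 468·900 = 1)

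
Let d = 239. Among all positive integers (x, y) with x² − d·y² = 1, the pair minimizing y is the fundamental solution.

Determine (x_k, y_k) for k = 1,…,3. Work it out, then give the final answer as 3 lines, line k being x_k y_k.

6195120 400729
76759023628799 4965128484960
951062724926484326640 61519133559490389671

√239 → a₀=15, period (2,5,1,2,4,15,4,2,1,5,2,30); ℓ=12 even so k=11
a_0=15:  p_0=15·1+0=15,  q_0=15·0+1=1
a_1=2:  p_1=2·15+1=31,  q_1=2·1+0=2
…
a_3=1:  p_3=1·170+31=201,  q_3=1·11+2=13
a_4=2:  p_4=2·201+170=572,  q_4=2·13+11=37
a_5=4:  p_5=4·572+201=2489,  q_5=4·37+13=161
a_6=15:  p_6=15·2489+572=37907,  q_6=15·161+37=2452
a_7=4:  p_7=4·37907+2489=154117,  q_7=4·2452+161=9969
a_8=2:  p_8=2·154117+37907=346141,  q_8=2·9969+2452=22390
a_9=1:  p_9=1·346141+154117=500258,  q_9=1·22390+9969=32359
a_10=5:  p_10=5·500258+346141=2847431,  q_10=5·32359+22390=184185
a_11=2:  p_11=2·2847431+500258=6195120,  q_11=2·184185+32359=400729
(x₁, y₁) = (6195120, 400729);  6195120² − 239·400729² = 1 ✓
n=2: (6195120,400729)∘(6195120,400729) = (6195120·6195120+239·400729·400729, 6195120·400729+400729·6195120) = (76759023628799,4965128484960)
n=3: (76759023628799,4965128484960)∘(6195120,400729) = (6195120·76759023628799+239·400729·4965128484960, 6195120·4965128484960+400729·76759023628799) = (951062724926484326640,61519133559490389671)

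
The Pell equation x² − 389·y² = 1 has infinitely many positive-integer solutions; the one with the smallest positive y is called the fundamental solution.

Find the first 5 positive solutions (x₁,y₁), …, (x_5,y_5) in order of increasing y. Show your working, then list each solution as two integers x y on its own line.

3287049 166660
21609382256801 1095639172680
142062196675667653449 7202839293837075980
933930803041091759821507201 47352171395934637886793360
6139752624410693193862375179426249 311297815269663908222998617313300

√389 → a₀=19, period (1,2,1,1,1,1,2,1,38); ℓ=9 odd so k=17
a_0=19:  p_0=19·1+0=19,  q_0=19·0+1=1
…
a_5=1:  p_5=1·138+79=217,  q_5=1·7+4=11
…
a_8=1:  p_8=1·927+355=1282,  q_8=1·47+18=65
…
a_11=2:  p_11=2·50925+49643=151493,  q_11=2·2582+2517=7681
…
a_14=1:  p_14=1·353911+202418=556329,  q_14=1·17944+10263=28207
…
a_16=2:  p_16=2·910240+556329=2376809,  q_16=2·46151+28207=120509
a_17=1:  p_17=1·2376809+910240=3287049,  q_17=1·120509+46151=166660
(x₁, y₁) = (3287049, 166660);  3287049² − 389·166660² = 1 ✓
k=2:  x_2 = 3287049·3287049+389·166660·166660 = 21609382256801,  y_2 = 3287049·166660+166660·3287049 = 1095639172680
k=3:  x_3 = 3287049·21609382256801+389·166660·1095639172680 = 142062196675667653449,  y_3 = 3287049·1095639172680+166660·21609382256801 = 7202839293837075980
k=4:  x_4 = 3287049·142062196675667653449+389·166660·7202839293837075980 = 933930803041091759821507201,  y_4 = 3287049·7202839293837075980+166660·142062196675667653449 = 47352171395934637886793360
k=5:  x_5 = 3287049·933930803041091759821507201+389·166660·47352171395934637886793360 = 6139752624410693193862375179426249,  y_5 = 3287049·47352171395934637886793360+166660·933930803041091759821507201 = 311297815269663908222998617313300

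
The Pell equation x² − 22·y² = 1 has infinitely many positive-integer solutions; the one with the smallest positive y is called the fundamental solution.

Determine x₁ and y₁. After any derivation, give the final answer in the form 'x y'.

197 42

√22 → a₀=4, period (1,2,4,2,1,8); ℓ=6 even so k=5
step 0: (4, 1)  from 4·(1,0) + (0,1)
…
step 2: (14, 3)  from 2·(5,1) + (4,1)
…
step 4: (136, 29)  from 2·(61,13) + (14,3)
step 5: (197, 42)  from 1·(136,29) + (61,13)
→ (197, 42).  Check: 197²=38809, 22·42²=38808, difference 1.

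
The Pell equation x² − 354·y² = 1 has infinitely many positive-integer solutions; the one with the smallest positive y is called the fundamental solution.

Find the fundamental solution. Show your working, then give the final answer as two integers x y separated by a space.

258065 13716

[18; 1,4,2,2,18,2,2,4,1,36] for √354; ℓ=10 ⇒ convergent index 9
step 0: (18, 1)  from 18·(1,0) + (0,1)
step 1: (19, 1)  from 1·(18,1) + (1,0)
step 2: (94, 5)  from 4·(19,1) + (18,1)
step 3: (207, 11)  from 2·(94,5) + (19,1)
…
step 5: (9351, 497)  from 18·(508,27) + (207,11)
step 6: (19210, 1021)  from 2·(9351,497) + (508,27)
step 7: (47771, 2539)  from 2·(19210,1021) + (9351,497)
step 8: (210294, 11177)  from 4·(47771,2539) + (19210,1021)
step 9: (258065, 13716)  from 1·(210294,11177) + (47771,2539)
(x₁, y₁) = (258065, 13716);  258065² − 354·13716² = 1 ✓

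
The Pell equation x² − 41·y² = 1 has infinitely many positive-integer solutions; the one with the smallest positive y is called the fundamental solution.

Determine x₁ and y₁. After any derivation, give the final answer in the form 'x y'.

√41 = [6; 2,2,12, …], period ℓ=3 (odd) → k=5
a_0=6:  p_0=6·1+0=6,  q_0=6·0+1=1
…
a_2=2:  p_2=2·13+6=32,  q_2=2·2+1=5
a_3=12:  p_3=12·32+13=397,  q_3=12·5+2=62
a_4=2:  p_4=2·397+32=826,  q_4=2·62+5=129
a_5=2:  p_5=2·826+397=2049,  q_5=2·129+62=320
(x₁, y₁) = (2049, 320);  2049² − 41·320² = 1 ✓

2049 320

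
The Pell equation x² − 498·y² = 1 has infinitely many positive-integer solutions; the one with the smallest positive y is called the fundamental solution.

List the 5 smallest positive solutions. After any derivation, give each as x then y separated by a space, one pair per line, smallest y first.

d=498: √d = [22; 3,6,22,6,3,44] (ℓ=6, even), read p_5/q_5
i=0: a=22 ⇒ p=22, q=1
i=1: a=3 ⇒ p=67, q=3
i=2: a=6 ⇒ p=424, q=19
i=3: a=22 ⇒ p=9395, q=421
i=4: a=6 ⇒ p=56794, q=2545
i=5: a=3 ⇒ p=179777, q=8056
→ (179777, 8056).  Check: 179777²=32319769729, 498·8056²=32319769728, difference 1.
(179777+8056√498)^2 = 64639539457 + 2896567024√498
(179777+8056√498)^3 = 23241404969742401 + 1041472259739240√498
(179777+8056√498)^4 = 8356540122426119709697 + 374465516875386131936√498
(179777+8056√498)^5 = 3004627427155559641130652737 + 134640574453571113022377304√498

179777 8056
64639539457 2896567024
23241404969742401 1041472259739240
8356540122426119709697 374465516875386131936
3004627427155559641130652737 134640574453571113022377304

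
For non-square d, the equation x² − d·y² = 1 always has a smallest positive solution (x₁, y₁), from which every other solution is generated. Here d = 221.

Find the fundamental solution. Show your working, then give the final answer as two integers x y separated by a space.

1665 112

[14; 1,6,2,6,1,28] for √221; ℓ=6 ⇒ convergent index 5
i=0: a=14 ⇒ p=14, q=1
i=1: a=1 ⇒ p=15, q=1
…
i=4: a=6 ⇒ p=1442, q=97
i=5: a=1 ⇒ p=1665, q=112
(x₁, y₁) = (1665, 112);  1665² − 221·112² = 1 ✓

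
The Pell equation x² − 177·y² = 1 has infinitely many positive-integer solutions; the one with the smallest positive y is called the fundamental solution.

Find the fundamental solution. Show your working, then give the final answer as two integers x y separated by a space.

62423 4692

d=177: √d = [13; 3,3,2,8,2,3,3,26] (ℓ=8, even), read p_7/q_7
step 0: (13, 1)  from 13·(1,0) + (0,1)
step 1: (40, 3)  from 3·(13,1) + (1,0)
…
step 3: (306, 23)  from 2·(133,10) + (40,3)
step 4: (2581, 194)  from 8·(306,23) + (133,10)
…
step 6: (18985, 1427)  from 3·(5468,411) + (2581,194)
step 7: (62423, 4692)  from 3·(18985,1427) + (5468,411)
→ (62423, 4692).  Check: 62423²=3896630929, 177·4692²=3896630928, difference 1.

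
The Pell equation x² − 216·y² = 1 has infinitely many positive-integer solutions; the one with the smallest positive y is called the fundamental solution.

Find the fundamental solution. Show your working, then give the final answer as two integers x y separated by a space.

485 33

√216 → a₀=14, period (1,2,3,2,1,28); ℓ=6 even so k=5
step 0: (14, 1)  from 14·(1,0) + (0,1)
step 1: (15, 1)  from 1·(14,1) + (1,0)
…
step 4: (338, 23)  from 2·(147,10) + (44,3)
step 5: (485, 33)  from 1·(338,23) + (147,10)
(x₁, y₁) = (485, 33);  485² − 216·33² = 1 ✓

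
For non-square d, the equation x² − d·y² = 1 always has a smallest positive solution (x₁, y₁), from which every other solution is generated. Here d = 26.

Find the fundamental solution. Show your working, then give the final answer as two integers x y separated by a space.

51 10

d=26: √d = [5; 10] (ℓ=1, odd), read p_1/q_1
i=0: a=5 ⇒ p=5, q=1
i=1: a=10 ⇒ p=51, q=10
→ (51, 10).  Check: 51²=2601, 26·10²=2600, difference 1.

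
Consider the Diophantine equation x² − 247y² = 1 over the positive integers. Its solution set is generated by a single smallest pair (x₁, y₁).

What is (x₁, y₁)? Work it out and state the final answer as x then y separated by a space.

√247 = [15; 1,2,1,1,9,1,9,1,1,2,1,30, …], period ℓ=12 (even) → k=11
k=0  a_k=15  p_k/q_k = 15/1
k=1  a_k=1  p_k/q_k = 16/1
k=2  a_k=2  p_k/q_k = 47/3
k=3  a_k=1  p_k/q_k = 63/4
k=4  a_k=1  p_k/q_k = 110/7
k=5  a_k=9  p_k/q_k = 1053/67
k=6  a_k=1  p_k/q_k = 1163/74
k=7  a_k=9  p_k/q_k = 11520/733
k=8  a_k=1  p_k/q_k = 12683/807
k=9  a_k=1  p_k/q_k = 24203/1540
k=10  a_k=2  p_k/q_k = 61089/3887
k=11  a_k=1  p_k/q_k = 85292/5427
→ (85292, 5427).  Check: 85292²=7274725264, 247·5427²=7274725263, difference 1.

85292 5427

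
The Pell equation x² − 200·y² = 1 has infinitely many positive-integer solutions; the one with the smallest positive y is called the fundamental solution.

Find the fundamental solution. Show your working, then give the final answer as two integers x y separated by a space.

√200 = [14; 7,28, …], period ℓ=2 (even) → k=1
a_0=14:  p_0=14·1+0=14,  q_0=14·0+1=1
a_1=7:  p_1=7·14+1=99,  q_1=7·1+0=7
→ (99, 7).  Check: 99²=9801, 200·7²=9800, difference 1.

99 7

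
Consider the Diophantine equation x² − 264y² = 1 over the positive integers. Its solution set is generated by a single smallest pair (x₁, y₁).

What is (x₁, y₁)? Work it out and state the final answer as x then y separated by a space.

[16; 4,32] for √264; ℓ=2 ⇒ convergent index 1
step 0: (16, 1)  from 16·(1,0) + (0,1)
step 1: (65, 4)  from 4·(16,1) + (1,0)
fundamental: x₁=65, y₁=4  (since 4225 − 264·16 = 1)

65 4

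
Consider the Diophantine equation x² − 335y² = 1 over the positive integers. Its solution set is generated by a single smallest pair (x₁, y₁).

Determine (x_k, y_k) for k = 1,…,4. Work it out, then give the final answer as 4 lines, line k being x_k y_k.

d=335: √d = [18; 3,3,3,36] (ℓ=4, even), read p_3/q_3
k=0  a_k=18  p_k/q_k = 18/1
k=1  a_k=3  p_k/q_k = 55/3
k=2  a_k=3  p_k/q_k = 183/10
k=3  a_k=3  p_k/q_k = 604/33
(x₁, y₁) = (604, 33);  604² − 335·33² = 1 ✓
(604+33√335)^2 = 729631 + 39864√335
(604+33√335)^3 = 881393644 + 48155679√335
(604+33√335)^4 = 1064722792321 + 58172020368√335

604 33
729631 39864
881393644 48155679
1064722792321 58172020368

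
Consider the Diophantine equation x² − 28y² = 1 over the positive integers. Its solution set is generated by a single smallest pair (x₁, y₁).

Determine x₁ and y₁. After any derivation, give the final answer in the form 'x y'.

√28 → a₀=5, period (3,2,3,10); ℓ=4 even so k=3
k=0  a_k=5  p_k/q_k = 5/1
…
k=2  a_k=2  p_k/q_k = 37/7
k=3  a_k=3  p_k/q_k = 127/24
(x₁, y₁) = (127, 24);  127² − 28·24² = 1 ✓

127 24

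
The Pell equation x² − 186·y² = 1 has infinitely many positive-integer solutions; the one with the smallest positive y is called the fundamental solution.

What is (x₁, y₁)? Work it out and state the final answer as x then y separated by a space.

7501 550

√186 = [13; 1,1,1,3,4,3,1,1,1,26, …], period ℓ=10 (even) → k=9
a_0=13:  p_0=13·1+0=13,  q_0=13·0+1=1
…
a_2=1:  p_2=1·14+13=27,  q_2=1·1+1=2
…
a_7=1:  p_7=1·2073+641=2714,  q_7=1·152+47=199
a_8=1:  p_8=1·2714+2073=4787,  q_8=1·199+152=351
a_9=1:  p_9=1·4787+2714=7501,  q_9=1·351+199=550
fundamental: x₁=7501, y₁=550  (since 56265001 − 186·302500 = 1)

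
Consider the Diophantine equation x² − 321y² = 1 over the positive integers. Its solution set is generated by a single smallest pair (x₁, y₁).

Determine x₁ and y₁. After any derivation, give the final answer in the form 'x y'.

√321 = [17; 1,10,1,34, …], period ℓ=4 (even) → k=3
k=0  a_k=17  p_k/q_k = 17/1
k=1  a_k=1  p_k/q_k = 18/1
k=2  a_k=10  p_k/q_k = 197/11
k=3  a_k=1  p_k/q_k = 215/12
(x₁, y₁) = (215, 12);  215² − 321·12² = 1 ✓

215 12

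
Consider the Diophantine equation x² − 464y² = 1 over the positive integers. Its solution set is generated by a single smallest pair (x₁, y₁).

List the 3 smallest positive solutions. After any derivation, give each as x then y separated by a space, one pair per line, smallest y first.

[21; 1,1,5,1,1,1,5,1,1,42] for √464; ℓ=10 ⇒ convergent index 9
i=0: a=21 ⇒ p=21, q=1
i=1: a=1 ⇒ p=22, q=1
i=2: a=1 ⇒ p=43, q=2
…
i=5: a=1 ⇒ p=517, q=24
…
i=8: a=1 ⇒ p=5299, q=246
i=9: a=1 ⇒ p=9801, q=455
fundamental: x₁=9801, y₁=455  (since 96059601 − 464·207025 = 1)
(x_2, y_2) = (9801·9801 + 464·455·455, 9801·455 + 455·9801) = (192119201, 8918910)
(x_3, y_3) = (9801·192119201 + 464·455·8918910, 9801·8918910 + 455·192119201) = (3765920568201, 174828473365)

9801 455
192119201 8918910
3765920568201 174828473365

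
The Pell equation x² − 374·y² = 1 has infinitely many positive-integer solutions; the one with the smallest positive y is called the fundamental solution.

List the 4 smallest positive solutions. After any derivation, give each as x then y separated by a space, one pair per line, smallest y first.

3365 174
22646449 1171020
152410598405 7880964426
1025723304619201 53038889415960

d=374: √d = [19; 2,1,18,1,2,38] (ℓ=6, even), read p_5/q_5
step 0: (19, 1)  from 19·(1,0) + (0,1)
…
step 2: (58, 3)  from 1·(39,2) + (19,1)
step 3: (1083, 56)  from 18·(58,3) + (39,2)
step 4: (1141, 59)  from 1·(1083,56) + (58,3)
step 5: (3365, 174)  from 2·(1141,59) + (1083,56)
(x₁, y₁) = (3365, 174);  3365² − 374·174² = 1 ✓
(x_2, y_2) = (3365·3365 + 374·174·174, 3365·174 + 174·3365) = (22646449, 1171020)
(x_3, y_3) = (3365·22646449 + 374·174·1171020, 3365·1171020 + 174·22646449) = (152410598405, 7880964426)
(x_4, y_4) = (3365·152410598405 + 374·174·7880964426, 3365·7880964426 + 174·152410598405) = (1025723304619201, 53038889415960)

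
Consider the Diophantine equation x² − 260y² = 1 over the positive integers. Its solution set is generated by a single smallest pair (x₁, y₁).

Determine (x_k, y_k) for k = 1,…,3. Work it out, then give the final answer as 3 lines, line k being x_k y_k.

√260 → a₀=16, period (8,32); ℓ=2 even so k=1
k=0  a_k=16  p_k/q_k = 16/1
k=1  a_k=8  p_k/q_k = 129/8
fundamental: x₁=129, y₁=8  (since 16641 − 260·64 = 1)
n=2: (129,8)∘(129,8) = (129·129+260·8·8, 129·8+8·129) = (33281,2064)
n=3: (33281,2064)∘(129,8) = (129·33281+260·8·2064, 129·2064+8·33281) = (8586369,532504)

129 8
33281 2064
8586369 532504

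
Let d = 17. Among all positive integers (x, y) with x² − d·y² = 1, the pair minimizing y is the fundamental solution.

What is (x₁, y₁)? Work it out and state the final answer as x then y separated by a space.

√17 = [4; 8, …], period ℓ=1 (odd) → k=1
step 0: (4, 1)  from 4·(1,0) + (0,1)
step 1: (33, 8)  from 8·(4,1) + (1,0)
fundamental: x₁=33, y₁=8  (since 1089 − 17·64 = 1)

33 8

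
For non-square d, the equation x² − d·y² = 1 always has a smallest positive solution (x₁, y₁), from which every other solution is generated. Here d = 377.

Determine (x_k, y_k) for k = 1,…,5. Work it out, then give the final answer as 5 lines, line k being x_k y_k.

233 12
108577 5592
50596649 2605860
23577929857 1214325168
10987264716713 565872922428

√377 = [19; 2,2,2,38, …], period ℓ=4 (even) → k=3
a_0=19:  p_0=19·1+0=19,  q_0=19·0+1=1
a_1=2:  p_1=2·19+1=39,  q_1=2·1+0=2
a_2=2:  p_2=2·39+19=97,  q_2=2·2+1=5
a_3=2:  p_3=2·97+39=233,  q_3=2·5+2=12
→ (233, 12).  Check: 233²=54289, 377·12²=54288, difference 1.
(x_2, y_2) = (233·233 + 377·12·12, 233·12 + 12·233) = (108577, 5592)
(x_3, y_3) = (233·108577 + 377·12·5592, 233·5592 + 12·108577) = (50596649, 2605860)
(x_4, y_4) = (233·50596649 + 377·12·2605860, 233·2605860 + 12·50596649) = (23577929857, 1214325168)
(x_5, y_5) = (233·23577929857 + 377·12·1214325168, 233·1214325168 + 12·23577929857) = (10987264716713, 565872922428)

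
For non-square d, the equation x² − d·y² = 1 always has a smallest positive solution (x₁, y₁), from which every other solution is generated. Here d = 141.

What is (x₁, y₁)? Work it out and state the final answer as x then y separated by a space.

√141 = [11; 1,6,1,22, …], period ℓ=4 (even) → k=3
k=0  a_k=11  p_k/q_k = 11/1
k=1  a_k=1  p_k/q_k = 12/1
k=2  a_k=6  p_k/q_k = 83/7
k=3  a_k=1  p_k/q_k = 95/8
fundamental: x₁=95, y₁=8  (since 9025 − 141·64 = 1)

95 8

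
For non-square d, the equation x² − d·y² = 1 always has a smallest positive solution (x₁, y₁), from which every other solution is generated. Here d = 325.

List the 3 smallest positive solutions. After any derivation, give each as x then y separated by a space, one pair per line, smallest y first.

d=325: √d = [18; 36] (ℓ=1, odd), read p_1/q_1
i=0: a=18 ⇒ p=18, q=1
i=1: a=36 ⇒ p=649, q=36
fundamental: x₁=649, y₁=36  (since 421201 − 325·1296 = 1)
(649+36√325)^2 = 842401 + 46728√325
(649+36√325)^3 = 1093435849 + 60652908√325

649 36
842401 46728
1093435849 60652908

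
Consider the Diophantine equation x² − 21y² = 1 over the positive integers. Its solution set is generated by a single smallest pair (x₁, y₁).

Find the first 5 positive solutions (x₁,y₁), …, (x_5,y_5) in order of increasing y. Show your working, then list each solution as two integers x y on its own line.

d=21: √d = [4; 1,1,2,1,1,8] (ℓ=6, even), read p_5/q_5
step 0: (4, 1)  from 4·(1,0) + (0,1)
step 1: (5, 1)  from 1·(4,1) + (1,0)
step 2: (9, 2)  from 1·(5,1) + (4,1)
step 3: (23, 5)  from 2·(9,2) + (5,1)
step 4: (32, 7)  from 1·(23,5) + (9,2)
step 5: (55, 12)  from 1·(32,7) + (23,5)
(x₁, y₁) = (55, 12);  55² − 21·12² = 1 ✓
(55+12√21)^2 = 6049 + 1320√21
(55+12√21)^3 = 665335 + 145188√21
(55+12√21)^4 = 73180801 + 15969360√21
(55+12√21)^5 = 8049222775 + 1756484412√21

55 12
6049 1320
665335 145188
73180801 15969360
8049222775 1756484412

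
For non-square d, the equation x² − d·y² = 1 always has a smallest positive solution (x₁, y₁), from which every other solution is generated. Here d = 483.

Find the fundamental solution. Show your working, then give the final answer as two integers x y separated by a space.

22 1

√483 → a₀=21, period (1,42); ℓ=2 even so k=1
k=0  a_k=21  p_k/q_k = 21/1
k=1  a_k=1  p_k/q_k = 22/1
(x₁, y₁) = (22, 1);  22² − 483·1² = 1 ✓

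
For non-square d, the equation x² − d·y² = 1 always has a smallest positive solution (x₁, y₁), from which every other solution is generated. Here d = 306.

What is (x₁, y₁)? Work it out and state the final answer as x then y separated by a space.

√306 → a₀=17, period (2,34); ℓ=2 even so k=1
step 0: (17, 1)  from 17·(1,0) + (0,1)
step 1: (35, 2)  from 2·(17,1) + (1,0)
fundamental: x₁=35, y₁=2  (since 1225 − 306·4 = 1)

35 2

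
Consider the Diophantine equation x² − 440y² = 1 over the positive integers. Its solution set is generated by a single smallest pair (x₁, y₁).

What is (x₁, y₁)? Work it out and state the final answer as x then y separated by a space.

21 1

√440 → a₀=20, period (1,40); ℓ=2 even so k=1
a_0=20:  p_0=20·1+0=20,  q_0=20·0+1=1
a_1=1:  p_1=1·20+1=21,  q_1=1·1+0=1
(x₁, y₁) = (21, 1);  21² − 440·1² = 1 ✓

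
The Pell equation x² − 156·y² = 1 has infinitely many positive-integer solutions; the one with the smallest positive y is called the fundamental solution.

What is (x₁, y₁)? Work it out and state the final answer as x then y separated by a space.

25 2

√156 → a₀=12, period (2,24); ℓ=2 even so k=1
k=0  a_k=12  p_k/q_k = 12/1
k=1  a_k=2  p_k/q_k = 25/2
→ (25, 2).  Check: 25²=625, 156·2²=624, difference 1.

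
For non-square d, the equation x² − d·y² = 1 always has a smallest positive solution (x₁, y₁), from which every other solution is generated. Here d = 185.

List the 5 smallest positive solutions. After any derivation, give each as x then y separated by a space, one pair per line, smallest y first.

√185 → a₀=13, period (1,1,1,1,26); ℓ=5 odd so k=9
k=0  a_k=13  p_k/q_k = 13/1
k=1  a_k=1  p_k/q_k = 14/1
k=2  a_k=1  p_k/q_k = 27/2
k=3  a_k=1  p_k/q_k = 41/3
k=4  a_k=1  p_k/q_k = 68/5
k=5  a_k=26  p_k/q_k = 1809/133
k=6  a_k=1  p_k/q_k = 1877/138
k=7  a_k=1  p_k/q_k = 3686/271
k=8  a_k=1  p_k/q_k = 5563/409
k=9  a_k=1  p_k/q_k = 9249/680
fundamental: x₁=9249, y₁=680  (since 85544001 − 185·462400 = 1)
k=2:  x_2 = 9249·9249+185·680·680 = 171088001,  y_2 = 9249·680+680·9249 = 12578640
k=3:  x_3 = 9249·171088001+185·680·12578640 = 3164785833249,  y_3 = 9249·12578640+680·171088001 = 232679682040
k=4:  x_4 = 9249·3164785833249+185·680·232679682040 = 58542208172352001,  y_4 = 9249·232679682040+680·3164785833249 = 4304108745797280
k=5:  x_5 = 9249·58542208172352001+185·680·4304108745797280 = 1082913763607381481249,  y_5 = 9249·4304108745797280+680·58542208172352001 = 79617403347078403400

9249 680
171088001 12578640
3164785833249 232679682040
58542208172352001 4304108745797280
1082913763607381481249 79617403347078403400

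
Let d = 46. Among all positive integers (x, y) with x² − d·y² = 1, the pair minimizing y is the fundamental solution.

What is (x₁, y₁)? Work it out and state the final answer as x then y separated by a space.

√46 = [6; 1,3,1,1,2,6,2,1,1,3,1,12, …], period ℓ=12 (even) → k=11
step 0: (6, 1)  from 6·(1,0) + (0,1)
step 1: (7, 1)  from 1·(6,1) + (1,0)
step 2: (27, 4)  from 3·(7,1) + (6,1)
…
step 4: (61, 9)  from 1·(34,5) + (27,4)
…
step 6: (997, 147)  from 6·(156,23) + (61,9)
…
step 8: (3147, 464)  from 1·(2150,317) + (997,147)
…
step 10: (19038, 2807)  from 3·(5297,781) + (3147,464)
step 11: (24335, 3588)  from 1·(19038,2807) + (5297,781)
→ (24335, 3588).  Check: 24335²=592192225, 46·3588²=592192224, difference 1.

24335 3588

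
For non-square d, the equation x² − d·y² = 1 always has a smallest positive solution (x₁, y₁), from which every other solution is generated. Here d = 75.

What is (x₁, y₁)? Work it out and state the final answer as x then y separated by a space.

√75 = [8; 1,1,1,16, …], period ℓ=4 (even) → k=3
k=0  a_k=8  p_k/q_k = 8/1
…
k=2  a_k=1  p_k/q_k = 17/2
k=3  a_k=1  p_k/q_k = 26/3
→ (26, 3).  Check: 26²=676, 75·3²=675, difference 1.

26 3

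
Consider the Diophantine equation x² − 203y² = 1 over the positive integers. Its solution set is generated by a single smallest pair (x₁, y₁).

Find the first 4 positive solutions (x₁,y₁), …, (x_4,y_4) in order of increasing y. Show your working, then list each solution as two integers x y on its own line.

57 4
6497 456
740601 51980
84422017 5925264

√203 → a₀=14, period (4,28); ℓ=2 even so k=1
i=0: a=14 ⇒ p=14, q=1
i=1: a=4 ⇒ p=57, q=4
(x₁, y₁) = (57, 4);  57² − 203·4² = 1 ✓
(x_2, y_2) = (57·57 + 203·4·4, 57·4 + 4·57) = (6497, 456)
(x_3, y_3) = (57·6497 + 203·4·456, 57·456 + 4·6497) = (740601, 51980)
(x_4, y_4) = (57·740601 + 203·4·51980, 57·51980 + 4·740601) = (84422017, 5925264)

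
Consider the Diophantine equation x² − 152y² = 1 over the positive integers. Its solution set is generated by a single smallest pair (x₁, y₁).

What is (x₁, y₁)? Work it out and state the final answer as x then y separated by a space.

[12; 3,24] for √152; ℓ=2 ⇒ convergent index 1
k=0  a_k=12  p_k/q_k = 12/1
k=1  a_k=3  p_k/q_k = 37/3
(x₁, y₁) = (37, 3);  37² − 152·3² = 1 ✓

37 3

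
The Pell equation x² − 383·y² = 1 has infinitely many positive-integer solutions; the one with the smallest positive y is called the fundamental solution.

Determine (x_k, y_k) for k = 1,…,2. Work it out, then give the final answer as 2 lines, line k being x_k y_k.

18768 959
704475647 35997024

√383 → a₀=19, period (1,1,3,19,3,1,1,38); ℓ=8 even so k=7
a_0=19:  p_0=19·1+0=19,  q_0=19·0+1=1
…
a_6=1:  p_6=1·8063+2642=10705,  q_6=1·412+135=547
a_7=1:  p_7=1·10705+8063=18768,  q_7=1·547+412=959
(x₁, y₁) = (18768, 959);  18768² − 383·959² = 1 ✓
(x_2, y_2) = (18768·18768 + 383·959·959, 18768·959 + 959·18768) = (704475647, 35997024)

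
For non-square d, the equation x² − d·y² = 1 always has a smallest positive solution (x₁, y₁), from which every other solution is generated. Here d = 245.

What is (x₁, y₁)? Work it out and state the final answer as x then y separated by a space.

51841 3312

√245 → a₀=15, period (1,1,1,7,6,7,1,1,1,30); ℓ=10 even so k=9
i=0: a=15 ⇒ p=15, q=1
i=1: a=1 ⇒ p=16, q=1
i=2: a=1 ⇒ p=31, q=2
i=3: a=1 ⇒ p=47, q=3
i=4: a=7 ⇒ p=360, q=23
…
i=6: a=7 ⇒ p=15809, q=1010
i=7: a=1 ⇒ p=18016, q=1151
i=8: a=1 ⇒ p=33825, q=2161
i=9: a=1 ⇒ p=51841, q=3312
(x₁, y₁) = (51841, 3312);  51841² − 245·3312² = 1 ✓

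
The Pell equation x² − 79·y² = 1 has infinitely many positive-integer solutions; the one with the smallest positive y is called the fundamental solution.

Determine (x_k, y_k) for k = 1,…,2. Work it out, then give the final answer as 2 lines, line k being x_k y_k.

80 9
12799 1440

d=79: √d = [8; 1,7,1,16] (ℓ=4, even), read p_3/q_3
step 0: (8, 1)  from 8·(1,0) + (0,1)
step 1: (9, 1)  from 1·(8,1) + (1,0)
step 2: (71, 8)  from 7·(9,1) + (8,1)
step 3: (80, 9)  from 1·(71,8) + (9,1)
(x₁, y₁) = (80, 9);  80² − 79·9² = 1 ✓
n=2: (80,9)∘(80,9) = (80·80+79·9·9, 80·9+9·80) = (12799,1440)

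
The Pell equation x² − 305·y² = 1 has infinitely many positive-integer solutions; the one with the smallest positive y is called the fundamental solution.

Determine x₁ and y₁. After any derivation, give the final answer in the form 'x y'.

√305 → a₀=17, period (2,6,2,34); ℓ=4 even so k=3
k=0  a_k=17  p_k/q_k = 17/1
…
k=2  a_k=6  p_k/q_k = 227/13
k=3  a_k=2  p_k/q_k = 489/28
→ (489, 28).  Check: 489²=239121, 305·28²=239120, difference 1.

489 28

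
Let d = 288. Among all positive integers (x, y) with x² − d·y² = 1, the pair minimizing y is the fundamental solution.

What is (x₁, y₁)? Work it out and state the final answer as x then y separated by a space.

17 1

√288 → a₀=16, period (1,32); ℓ=2 even so k=1
i=0: a=16 ⇒ p=16, q=1
i=1: a=1 ⇒ p=17, q=1
(x₁, y₁) = (17, 1);  17² − 288·1² = 1 ✓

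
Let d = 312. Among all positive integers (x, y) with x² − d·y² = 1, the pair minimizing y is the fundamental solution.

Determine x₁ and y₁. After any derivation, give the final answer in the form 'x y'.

[17; 1,1,1,34] for √312; ℓ=4 ⇒ convergent index 3
k=0  a_k=17  p_k/q_k = 17/1
k=1  a_k=1  p_k/q_k = 18/1
k=2  a_k=1  p_k/q_k = 35/2
k=3  a_k=1  p_k/q_k = 53/3
→ (53, 3).  Check: 53²=2809, 312·3²=2808, difference 1.

53 3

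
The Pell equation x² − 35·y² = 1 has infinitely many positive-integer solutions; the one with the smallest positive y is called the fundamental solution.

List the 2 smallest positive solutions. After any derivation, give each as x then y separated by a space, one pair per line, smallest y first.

6 1
71 12

√35 = [5; 1,10, …], period ℓ=2 (even) → k=1
k=0  a_k=5  p_k/q_k = 5/1
k=1  a_k=1  p_k/q_k = 6/1
→ (6, 1).  Check: 6²=36, 35·1²=35, difference 1.
(6+1√35)^2 = 71 + 12√35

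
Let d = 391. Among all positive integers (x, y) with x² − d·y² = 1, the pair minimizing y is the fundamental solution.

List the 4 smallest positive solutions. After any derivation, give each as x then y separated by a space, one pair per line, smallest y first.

√391 → a₀=19, period (1,3,2,2,1,…,3,1,38); ℓ=16 even so k=15
i=0: a=19 ⇒ p=19, q=1
i=1: a=1 ⇒ p=20, q=1
…
i=4: a=2 ⇒ p=435, q=22
i=5: a=1 ⇒ p=613, q=31
i=6: a=1 ⇒ p=1048, q=53
…
i=8: a=19 ⇒ p=52519, q=2656
i=9: a=2 ⇒ p=107747, q=5449
i=10: a=1 ⇒ p=160266, q=8105
i=11: a=1 ⇒ p=268013, q=13554
…
i=14: a=3 ⇒ p=5678083, q=287153
i=15: a=1 ⇒ p=7338680, q=371133
fundamental: x₁=7338680, y₁=371133  (since 53856224142400 − 391·137739703689 = 1)
n=2: (7338680,371133)∘(7338680,371133) = (7338680·7338680+391·371133·371133, 7338680·371133+371133·7338680) = (107712448284799,5447252648880)
n=3: (107712448284799,5447252648880)∘(7338680,371133) = (7338680·107712448284799+391·371133·5447252648880, 7338680·5447252648880+371133·107712448284799) = (1580934379957370111960,79951288138564985667)
n=4: (1580934379957370111960,79951288138564985667)∘(7338680,371133) = (7338680·1580934379957370111960+391·371133·79951288138564985667, 7338680·79951288138564985667+371133·1580934379957370111960) = (23203943031010998074028940801,1173473838473442730776750240)

7338680 371133
107712448284799 5447252648880
1580934379957370111960 79951288138564985667
23203943031010998074028940801 1173473838473442730776750240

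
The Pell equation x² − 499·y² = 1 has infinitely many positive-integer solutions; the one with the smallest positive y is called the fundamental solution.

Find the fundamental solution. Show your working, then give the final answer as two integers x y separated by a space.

4490 201

√499 = [22; 2,1,21,1,2,44, …], period ℓ=6 (even) → k=5
step 0: (22, 1)  from 22·(1,0) + (0,1)
…
step 2: (67, 3)  from 1·(45,2) + (22,1)
step 3: (1452, 65)  from 21·(67,3) + (45,2)
step 4: (1519, 68)  from 1·(1452,65) + (67,3)
step 5: (4490, 201)  from 2·(1519,68) + (1452,65)
→ (4490, 201).  Check: 4490²=20160100, 499·201²=20160099, difference 1.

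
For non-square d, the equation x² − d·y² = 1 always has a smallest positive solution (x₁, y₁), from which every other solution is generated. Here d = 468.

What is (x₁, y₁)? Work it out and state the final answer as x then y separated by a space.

649 30

√468 = [21; 1,1,1,2,1,1,1,42, …], period ℓ=8 (even) → k=7
a_0=21:  p_0=21·1+0=21,  q_0=21·0+1=1
…
a_2=1:  p_2=1·22+21=43,  q_2=1·1+1=2
…
a_4=2:  p_4=2·65+43=173,  q_4=2·3+2=8
a_5=1:  p_5=1·173+65=238,  q_5=1·8+3=11
a_6=1:  p_6=1·238+173=411,  q_6=1·11+8=19
a_7=1:  p_7=1·411+238=649,  q_7=1·19+11=30
fundamental: x₁=649, y₁=30  (since 421201 − 468·900 = 1)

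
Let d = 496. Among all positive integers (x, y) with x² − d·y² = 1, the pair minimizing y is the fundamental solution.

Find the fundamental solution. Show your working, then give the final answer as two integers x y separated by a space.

4620799 207480

d=496: √d = [22; 3,1,2,4,1,…,1,3,44] (ℓ=16, even), read p_15/q_15
a_0=22:  p_0=22·1+0=22,  q_0=22·0+1=1
a_1=3:  p_1=3·22+1=67,  q_1=3·1+0=3
a_2=1:  p_2=1·67+22=89,  q_2=1·3+1=4
a_3=2:  p_3=2·89+67=245,  q_3=2·4+3=11
a_4=4:  p_4=4·245+89=1069,  q_4=4·11+4=48
a_5=1:  p_5=1·1069+245=1314,  q_5=1·48+11=59
a_6=1:  p_6=1·1314+1069=2383,  q_6=1·59+48=107
…
a_8=2:  p_8=2·6080+2383=14543,  q_8=2·273+107=653
a_9=2:  p_9=2·14543+6080=35166,  q_9=2·653+273=1579
a_10=1:  p_10=1·35166+14543=49709,  q_10=1·1579+653=2232
a_11=1:  p_11=1·49709+35166=84875,  q_11=1·2232+1579=3811
a_12=4:  p_12=4·84875+49709=389209,  q_12=4·3811+2232=17476
a_13=2:  p_13=2·389209+84875=863293,  q_13=2·17476+3811=38763
a_14=1:  p_14=1·863293+389209=1252502,  q_14=1·38763+17476=56239
a_15=3:  p_15=3·1252502+863293=4620799,  q_15=3·56239+38763=207480
→ (4620799, 207480).  Check: 4620799²=21351783398401, 496·207480²=21351783398400, difference 1.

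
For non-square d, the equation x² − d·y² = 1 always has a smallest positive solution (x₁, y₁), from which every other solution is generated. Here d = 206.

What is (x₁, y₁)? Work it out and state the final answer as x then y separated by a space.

√206 → a₀=14, period (2,1,5,14,5,1,2,28); ℓ=8 even so k=7
step 0: (14, 1)  from 14·(1,0) + (0,1)
step 1: (29, 2)  from 2·(14,1) + (1,0)
step 2: (43, 3)  from 1·(29,2) + (14,1)
step 3: (244, 17)  from 5·(43,3) + (29,2)
step 4: (3459, 241)  from 14·(244,17) + (43,3)
…
step 6: (20998, 1463)  from 1·(17539,1222) + (3459,241)
step 7: (59535, 4148)  from 2·(20998,1463) + (17539,1222)
(x₁, y₁) = (59535, 4148);  59535² − 206·4148² = 1 ✓

59535 4148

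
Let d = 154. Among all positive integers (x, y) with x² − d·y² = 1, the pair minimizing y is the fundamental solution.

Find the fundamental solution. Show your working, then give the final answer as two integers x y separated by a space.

21295 1716

[12; 2,2,3,1,2,1,3,2,2,24] for √154; ℓ=10 ⇒ convergent index 9
a_0=12:  p_0=12·1+0=12,  q_0=12·0+1=1
…
a_5=2:  p_5=2·273+211=757,  q_5=2·22+17=61
a_6=1:  p_6=1·757+273=1030,  q_6=1·61+22=83
a_7=3:  p_7=3·1030+757=3847,  q_7=3·83+61=310
a_8=2:  p_8=2·3847+1030=8724,  q_8=2·310+83=703
a_9=2:  p_9=2·8724+3847=21295,  q_9=2·703+310=1716
(x₁, y₁) = (21295, 1716);  21295² − 154·1716² = 1 ✓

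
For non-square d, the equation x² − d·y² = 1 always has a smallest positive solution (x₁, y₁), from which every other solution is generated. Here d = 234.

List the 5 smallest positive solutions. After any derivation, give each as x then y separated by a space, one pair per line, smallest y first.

5201 340
54100801 3536680
562756526801 36788545020
5853793337683201 382674441761360
60891157735824130001 3980579506413121700

[15; 3,2,1,2,1,2,3,30] for √234; ℓ=8 ⇒ convergent index 7
a_0=15:  p_0=15·1+0=15,  q_0=15·0+1=1
a_1=3:  p_1=3·15+1=46,  q_1=3·1+0=3
a_2=2:  p_2=2·46+15=107,  q_2=2·3+1=7
a_3=1:  p_3=1·107+46=153,  q_3=1·7+3=10
a_4=2:  p_4=2·153+107=413,  q_4=2·10+7=27
a_5=1:  p_5=1·413+153=566,  q_5=1·27+10=37
a_6=2:  p_6=2·566+413=1545,  q_6=2·37+27=101
a_7=3:  p_7=3·1545+566=5201,  q_7=3·101+37=340
→ (5201, 340).  Check: 5201²=27050401, 234·340²=27050400, difference 1.
n=2: (5201,340)∘(5201,340) = (5201·5201+234·340·340, 5201·340+340·5201) = (54100801,3536680)
n=3: (54100801,3536680)∘(5201,340) = (5201·54100801+234·340·3536680, 5201·3536680+340·54100801) = (562756526801,36788545020)
n=4: (562756526801,36788545020)∘(5201,340) = (5201·562756526801+234·340·36788545020, 5201·36788545020+340·562756526801) = (5853793337683201,382674441761360)
n=5: (5853793337683201,382674441761360)∘(5201,340) = (5201·5853793337683201+234·340·382674441761360, 5201·382674441761360+340·5853793337683201) = (60891157735824130001,3980579506413121700)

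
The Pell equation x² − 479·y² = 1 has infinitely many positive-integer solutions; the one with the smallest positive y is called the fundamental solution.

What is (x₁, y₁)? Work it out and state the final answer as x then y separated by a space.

√479 → a₀=21, period (1,7,1,3,2,21,2,3,1,7,1,42); ℓ=12 even so k=11
step 0: (21, 1)  from 21·(1,0) + (0,1)
step 1: (22, 1)  from 1·(21,1) + (1,0)
step 2: (175, 8)  from 7·(22,1) + (21,1)
…
step 5: (1729, 79)  from 2·(766,35) + (197,9)
…
step 7: (75879, 3467)  from 2·(37075,1694) + (1729,79)
…
step 10: (2648849, 121029)  from 7·(340591,15562) + (264712,12095)
step 11: (2989440, 136591)  from 1·(2648849,121029) + (340591,15562)
fundamental: x₁=2989440, y₁=136591  (since 8936751513600 − 479·18657101281 = 1)

2989440 136591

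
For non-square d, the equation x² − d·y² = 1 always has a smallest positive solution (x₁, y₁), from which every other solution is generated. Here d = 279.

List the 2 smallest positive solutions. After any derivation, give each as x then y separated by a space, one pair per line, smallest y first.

√279 → a₀=16, period (1,2,2,1,2,2,1,32); ℓ=8 even so k=7
i=0: a=16 ⇒ p=16, q=1
…
i=2: a=2 ⇒ p=50, q=3
…
i=6: a=2 ⇒ p=1069, q=64
i=7: a=1 ⇒ p=1520, q=91
fundamental: x₁=1520, y₁=91  (since 2310400 − 279·8281 = 1)
n=2: (1520,91)∘(1520,91) = (1520·1520+279·91·91, 1520·91+91·1520) = (4620799,276640)

1520 91
4620799 276640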